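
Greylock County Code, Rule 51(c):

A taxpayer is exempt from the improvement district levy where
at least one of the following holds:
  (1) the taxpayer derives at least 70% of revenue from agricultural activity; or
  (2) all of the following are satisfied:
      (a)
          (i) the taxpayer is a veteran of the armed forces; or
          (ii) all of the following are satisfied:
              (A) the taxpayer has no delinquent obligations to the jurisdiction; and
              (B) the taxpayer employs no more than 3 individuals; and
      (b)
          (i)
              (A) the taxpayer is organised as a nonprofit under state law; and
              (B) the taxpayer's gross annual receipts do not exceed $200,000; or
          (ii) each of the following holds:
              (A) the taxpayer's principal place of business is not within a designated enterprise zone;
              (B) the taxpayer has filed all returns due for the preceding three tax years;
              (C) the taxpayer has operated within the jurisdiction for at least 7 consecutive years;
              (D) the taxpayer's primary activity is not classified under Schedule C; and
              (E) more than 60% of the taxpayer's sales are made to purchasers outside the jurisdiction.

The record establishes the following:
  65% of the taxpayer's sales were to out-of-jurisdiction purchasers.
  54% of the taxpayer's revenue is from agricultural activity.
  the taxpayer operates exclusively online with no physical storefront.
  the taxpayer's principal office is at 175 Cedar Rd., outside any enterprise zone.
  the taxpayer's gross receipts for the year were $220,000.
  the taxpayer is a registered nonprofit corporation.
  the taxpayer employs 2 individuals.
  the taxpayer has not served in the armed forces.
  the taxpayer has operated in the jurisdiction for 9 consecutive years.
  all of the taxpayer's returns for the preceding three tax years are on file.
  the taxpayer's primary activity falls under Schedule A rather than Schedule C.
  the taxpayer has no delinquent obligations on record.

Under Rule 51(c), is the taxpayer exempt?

(1) ≥70% agricultural — not satisfied.
(i) veteran — fails.
(A) no delinquency — satisfied.
(B) ≤ 3 employees — satisfied.
(ii) = T AND T = true.
(a) = F OR T = true.
(A) nonprofit — holds.
(B) receipts ≤ $200,000 — fails.
(i) = T AND F = false.
(A) not (in enterprise zone) — holds.
(B) returns current — satisfied.
(C) ≥ 7 yrs in jurisdiction — satisfied.
(D) not (Schedule C activity) — satisfied.
(E) >60% out-of-jur. sales — satisfied.
(ii): T AND T AND T AND T AND T → true.
(b): F OR T → true.
(2) = T AND T = true.
Overall: F OR T → true.

Yes — exempt.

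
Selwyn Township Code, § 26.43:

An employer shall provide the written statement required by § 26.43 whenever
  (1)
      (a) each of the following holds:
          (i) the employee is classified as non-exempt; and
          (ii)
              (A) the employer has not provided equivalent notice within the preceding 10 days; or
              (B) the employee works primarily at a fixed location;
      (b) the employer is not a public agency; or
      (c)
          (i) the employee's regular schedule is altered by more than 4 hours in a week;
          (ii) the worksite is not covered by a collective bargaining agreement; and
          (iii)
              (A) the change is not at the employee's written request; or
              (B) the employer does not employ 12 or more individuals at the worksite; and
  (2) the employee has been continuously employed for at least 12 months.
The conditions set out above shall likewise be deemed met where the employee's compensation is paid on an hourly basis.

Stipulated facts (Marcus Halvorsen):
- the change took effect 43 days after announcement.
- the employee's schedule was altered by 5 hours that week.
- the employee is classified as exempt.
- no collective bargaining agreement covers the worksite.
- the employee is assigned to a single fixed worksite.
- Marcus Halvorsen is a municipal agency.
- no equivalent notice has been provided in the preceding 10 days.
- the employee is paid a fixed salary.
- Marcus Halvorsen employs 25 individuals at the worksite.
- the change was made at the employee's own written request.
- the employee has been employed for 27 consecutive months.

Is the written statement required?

No — not required.

(i) non-exempt — not satisfied.
(A) no recent notice — satisfied.
(B) fixed location — holds.
(ii): T OR T → true.
(a) = F AND T = false.
(b) not (public agency) — fails.
(i) schedule shift > 4h — met.
(ii) no CBA — holds.
(A) not employee-requested — not met.
(B) not (≥ 12 at site) — not satisfied.
So (iii) is not satisfied (F OR F).
(c) = T AND T AND F = false.
So (1) is not satisfied (F OR F OR F).
(2) tenure ≥ 12 mo. — holds.
Overall: F AND T → false.
Exception (hourly-paid) — not satisfied.
Result: main false OR exception false → false.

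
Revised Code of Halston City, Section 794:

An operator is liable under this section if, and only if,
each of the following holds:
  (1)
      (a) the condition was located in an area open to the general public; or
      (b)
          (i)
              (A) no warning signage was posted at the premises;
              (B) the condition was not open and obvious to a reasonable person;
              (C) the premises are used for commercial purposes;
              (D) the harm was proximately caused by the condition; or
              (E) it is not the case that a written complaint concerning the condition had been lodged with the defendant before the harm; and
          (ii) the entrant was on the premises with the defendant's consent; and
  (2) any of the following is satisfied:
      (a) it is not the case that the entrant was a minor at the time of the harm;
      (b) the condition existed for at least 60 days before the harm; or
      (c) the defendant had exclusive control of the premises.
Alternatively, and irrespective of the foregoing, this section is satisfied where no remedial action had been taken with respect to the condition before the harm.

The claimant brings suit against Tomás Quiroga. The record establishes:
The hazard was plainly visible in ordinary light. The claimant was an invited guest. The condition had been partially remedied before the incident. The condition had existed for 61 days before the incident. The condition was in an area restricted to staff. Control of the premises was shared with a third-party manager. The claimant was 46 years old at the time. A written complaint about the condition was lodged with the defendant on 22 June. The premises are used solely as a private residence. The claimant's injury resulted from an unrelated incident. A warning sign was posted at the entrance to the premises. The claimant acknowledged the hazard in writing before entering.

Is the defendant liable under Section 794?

(a) public area — not satisfied.
(A) no signage posted — not met.
(B) not open/obvious — not met.
(C) commercial use — not satisfied.
(D) proximate cause — not satisfied.
(E) not (complaint lodged) — not met.
So (i) is not satisfied (F OR F OR F OR F OR F).
(ii) consent to enter — satisfied.
(b) = F AND T = false.
(1) = F OR F = false.
(a) not (entrant a minor) — met.
(b) condition ≥60 days old — holds.
(c) exclusive control — not met.
(2): T OR T OR F → true.
So Overall is not satisfied (F AND T).
Exception (no remedial action) — not satisfied.
Result: main false OR exception false → false.

No — not liable.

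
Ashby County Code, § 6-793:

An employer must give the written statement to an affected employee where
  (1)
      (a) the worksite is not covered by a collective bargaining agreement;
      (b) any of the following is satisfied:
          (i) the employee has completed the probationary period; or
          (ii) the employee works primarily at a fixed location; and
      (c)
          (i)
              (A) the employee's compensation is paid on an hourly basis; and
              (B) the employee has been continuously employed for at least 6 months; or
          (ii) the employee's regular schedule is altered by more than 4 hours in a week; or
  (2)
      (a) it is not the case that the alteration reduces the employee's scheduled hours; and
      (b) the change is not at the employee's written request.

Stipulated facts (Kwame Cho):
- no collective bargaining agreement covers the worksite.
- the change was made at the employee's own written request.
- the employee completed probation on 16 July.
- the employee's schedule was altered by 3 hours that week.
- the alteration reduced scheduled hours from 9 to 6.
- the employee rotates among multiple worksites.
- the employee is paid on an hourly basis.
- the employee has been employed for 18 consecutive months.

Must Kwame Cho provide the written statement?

Yes — required.

(a) no CBA — met.
(i) past probation — met.
(ii) fixed location — not met.
(b): T OR F → true.
(A) hourly-paid — satisfied.
(B) tenure ≥ 6 mo. — holds.
(i): T AND T → true.
(ii) schedule shift > 4h — not satisfied.
(c) = T OR F = true.
So (1) is satisfied (T AND T AND T).
(a) not (hours reduced) — not met.
(b) not employee-requested — fails.
So (2) is not satisfied (F AND F).
Overall = T OR F = true.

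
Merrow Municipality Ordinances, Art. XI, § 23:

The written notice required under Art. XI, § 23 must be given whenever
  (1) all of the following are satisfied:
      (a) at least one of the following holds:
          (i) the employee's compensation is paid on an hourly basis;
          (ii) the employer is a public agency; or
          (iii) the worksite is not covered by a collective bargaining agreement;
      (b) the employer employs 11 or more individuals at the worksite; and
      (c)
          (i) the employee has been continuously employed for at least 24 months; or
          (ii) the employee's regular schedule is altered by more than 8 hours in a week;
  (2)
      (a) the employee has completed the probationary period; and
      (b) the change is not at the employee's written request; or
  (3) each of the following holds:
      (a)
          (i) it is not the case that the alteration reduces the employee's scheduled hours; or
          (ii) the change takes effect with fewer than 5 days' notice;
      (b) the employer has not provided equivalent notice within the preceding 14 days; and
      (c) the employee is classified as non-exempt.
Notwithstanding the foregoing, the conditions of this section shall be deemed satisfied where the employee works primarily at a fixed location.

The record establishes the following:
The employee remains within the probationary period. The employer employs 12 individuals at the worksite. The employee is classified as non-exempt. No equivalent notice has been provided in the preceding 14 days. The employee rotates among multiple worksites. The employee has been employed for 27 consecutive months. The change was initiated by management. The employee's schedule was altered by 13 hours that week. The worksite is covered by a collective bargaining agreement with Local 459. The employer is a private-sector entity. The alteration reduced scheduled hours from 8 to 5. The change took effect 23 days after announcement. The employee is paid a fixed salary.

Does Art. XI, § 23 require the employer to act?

(i) hourly-paid — not satisfied.
(ii) public agency — not met.
(iii) no CBA — fails.
So (a) is not satisfied (F OR F OR F).
(b) ≥ 11 at site — satisfied.
(i) tenure ≥ 24 mo. — holds.
(ii) schedule shift > 8h — holds.
(c): T OR T → true.
So (1) is not satisfied (F AND T AND T).
(a) past probation — not met.
(b) not employee-requested — holds.
(2) = F AND T = false.
(i) not (hours reduced) — fails.
(ii) < 5 days' notice — not satisfied.
(a): F OR F → false.
(b) no recent notice — met.
(c) non-exempt — met.
(3) = F AND T AND T = false.
So Overall is not satisfied (F OR F OR F).
Exception (fixed location) — not satisfied.
Result: main false OR exception false → false.

No — not required.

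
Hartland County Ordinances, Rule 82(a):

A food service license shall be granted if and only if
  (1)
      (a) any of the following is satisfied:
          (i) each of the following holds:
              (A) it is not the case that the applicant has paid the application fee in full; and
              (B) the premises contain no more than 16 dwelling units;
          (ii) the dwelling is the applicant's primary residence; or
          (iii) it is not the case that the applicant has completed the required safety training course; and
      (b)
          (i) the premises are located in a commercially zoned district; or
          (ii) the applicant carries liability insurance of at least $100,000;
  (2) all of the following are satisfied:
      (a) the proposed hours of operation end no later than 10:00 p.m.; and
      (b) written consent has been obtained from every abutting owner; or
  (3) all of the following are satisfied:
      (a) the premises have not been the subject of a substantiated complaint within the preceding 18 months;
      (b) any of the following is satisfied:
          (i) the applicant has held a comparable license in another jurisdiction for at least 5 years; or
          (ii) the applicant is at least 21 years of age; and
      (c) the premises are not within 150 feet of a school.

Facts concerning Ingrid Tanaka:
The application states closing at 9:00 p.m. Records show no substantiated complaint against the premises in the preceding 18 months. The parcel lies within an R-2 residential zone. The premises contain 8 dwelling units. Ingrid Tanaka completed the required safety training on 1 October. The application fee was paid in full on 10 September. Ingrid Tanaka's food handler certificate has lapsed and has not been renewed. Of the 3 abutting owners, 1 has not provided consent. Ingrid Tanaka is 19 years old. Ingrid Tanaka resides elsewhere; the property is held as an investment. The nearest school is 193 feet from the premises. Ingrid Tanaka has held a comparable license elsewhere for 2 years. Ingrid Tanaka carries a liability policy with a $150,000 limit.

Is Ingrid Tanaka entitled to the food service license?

No — denied.

(A) not (fee paid) — not satisfied.
(B) ≤ 16 units — satisfied.
(i): F AND T → false.
(ii) primary residence — not met.
(iii) not (safety training) — fails.
(a): F OR F OR F → false.
(i) commercially zoned — not met.
(ii) insurance ≥ $100,000 — satisfied.
So (b) is satisfied (F OR T).
So (1) is not satisfied (F AND T).
(a) closes by 10 p.m. — satisfied.
(b) all abutters consent — fails.
(2): T AND F → false.
(a) no complaint in 18 mo. — holds.
(i) prior license ≥ 5 yr — not satisfied.
(ii) age ≥ 21 — fails.
(b) = F OR F = false.
(c) ≥150 ft from school — holds.
So (3) is not satisfied (T AND F AND T).
So Overall is not satisfied (F OR F OR F).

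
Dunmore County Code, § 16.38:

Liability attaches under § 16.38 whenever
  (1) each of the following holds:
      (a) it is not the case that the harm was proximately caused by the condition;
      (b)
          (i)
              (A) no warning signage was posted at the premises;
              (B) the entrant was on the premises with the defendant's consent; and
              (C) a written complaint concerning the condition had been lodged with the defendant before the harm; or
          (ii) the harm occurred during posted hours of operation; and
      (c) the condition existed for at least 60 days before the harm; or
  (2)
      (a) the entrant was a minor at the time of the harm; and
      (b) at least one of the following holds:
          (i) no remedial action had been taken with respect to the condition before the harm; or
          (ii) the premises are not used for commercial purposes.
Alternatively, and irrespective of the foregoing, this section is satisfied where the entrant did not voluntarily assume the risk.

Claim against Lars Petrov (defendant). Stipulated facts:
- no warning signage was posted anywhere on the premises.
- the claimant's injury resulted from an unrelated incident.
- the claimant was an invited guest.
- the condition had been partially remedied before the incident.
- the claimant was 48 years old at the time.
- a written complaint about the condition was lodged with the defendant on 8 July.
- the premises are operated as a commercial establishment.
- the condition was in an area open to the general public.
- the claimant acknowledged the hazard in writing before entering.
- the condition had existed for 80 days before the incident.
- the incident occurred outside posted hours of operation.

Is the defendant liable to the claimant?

Yes — liable.

(a) not (proximate cause) — satisfied.
(A) no signage posted — holds.
(B) consent to enter — met.
(C) complaint lodged — satisfied.
(i): T AND T AND T → true.
(ii) during posted hours — not met.
(b) = T OR F = true.
(c) condition ≥60 days old — satisfied.
(1) = T AND T AND T = true.
(a) entrant a minor — not satisfied.
(i) no remedial action — fails.
(ii) not (commercial use) — fails.
(b) = F OR F = false.
(2) = F AND F = false.
Overall = T OR F = true.
Exception (no assumed risk) — not satisfied.
Result: main true OR exception false → true.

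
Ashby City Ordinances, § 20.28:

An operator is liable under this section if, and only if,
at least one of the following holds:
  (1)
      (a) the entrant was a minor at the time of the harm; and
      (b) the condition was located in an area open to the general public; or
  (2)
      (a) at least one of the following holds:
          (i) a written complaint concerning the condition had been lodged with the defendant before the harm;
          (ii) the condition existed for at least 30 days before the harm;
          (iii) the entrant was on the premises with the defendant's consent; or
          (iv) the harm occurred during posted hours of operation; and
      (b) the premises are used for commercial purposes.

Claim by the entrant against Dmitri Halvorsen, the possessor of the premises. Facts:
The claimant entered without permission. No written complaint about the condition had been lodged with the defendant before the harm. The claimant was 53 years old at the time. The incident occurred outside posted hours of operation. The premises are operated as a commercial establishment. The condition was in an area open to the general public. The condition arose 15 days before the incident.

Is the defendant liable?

No — not liable.

(a) entrant a minor — not satisfied.
(b) public area — holds.
So (1) is not satisfied (F AND T).
(i) complaint lodged — not met.
(ii) condition ≥30 days old — not satisfied.
(iii) consent to enter — not satisfied.
(iv) during posted hours — not satisfied.
So (a) is not satisfied (F OR F OR F OR F).
(b) commercial use — holds.
(2) = F AND T = false.
So Overall is not satisfied (F OR F).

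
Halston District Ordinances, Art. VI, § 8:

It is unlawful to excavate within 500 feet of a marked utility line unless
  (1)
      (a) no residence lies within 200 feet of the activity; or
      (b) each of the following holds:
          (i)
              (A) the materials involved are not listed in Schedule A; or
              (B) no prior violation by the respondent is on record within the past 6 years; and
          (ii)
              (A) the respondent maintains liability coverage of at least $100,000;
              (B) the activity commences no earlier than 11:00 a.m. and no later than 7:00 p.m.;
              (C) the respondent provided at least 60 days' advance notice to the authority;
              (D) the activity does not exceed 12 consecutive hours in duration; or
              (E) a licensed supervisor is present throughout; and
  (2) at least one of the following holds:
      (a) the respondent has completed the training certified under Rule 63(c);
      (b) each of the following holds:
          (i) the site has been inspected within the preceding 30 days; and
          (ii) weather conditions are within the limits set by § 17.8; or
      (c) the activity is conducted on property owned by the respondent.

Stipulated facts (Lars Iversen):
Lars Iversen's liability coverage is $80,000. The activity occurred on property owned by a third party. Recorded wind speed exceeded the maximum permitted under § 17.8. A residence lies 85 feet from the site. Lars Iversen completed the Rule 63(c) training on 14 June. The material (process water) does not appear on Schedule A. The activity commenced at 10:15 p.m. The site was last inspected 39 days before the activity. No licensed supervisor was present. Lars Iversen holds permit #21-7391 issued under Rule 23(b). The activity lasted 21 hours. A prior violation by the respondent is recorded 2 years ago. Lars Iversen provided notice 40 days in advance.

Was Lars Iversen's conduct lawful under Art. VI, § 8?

No — unlawful.

(a) no residence in 200 ft — not satisfied.
(A) not (Schedule A material) — holds.
(B) no prior violation — not satisfied.
(i) = T OR F = true.
(A) coverage ≥ $100,000 — fails.
(B) start within hours — fails.
(C) ≥60 days' notice — not satisfied.
(D) ≤ 12 hrs duration — fails.
(E) supervisor present — not met.
(ii) = F OR F OR F OR F OR F = false.
(b) = T AND F = false.
(1): F OR F → false.
(a) training certified — holds.
(i) site inspected — not met.
(ii) weather ok — not met.
So (b) is not satisfied (F AND F).
(c) own property — not met.
(2) = T OR F OR F = true.
Overall = F AND T = false.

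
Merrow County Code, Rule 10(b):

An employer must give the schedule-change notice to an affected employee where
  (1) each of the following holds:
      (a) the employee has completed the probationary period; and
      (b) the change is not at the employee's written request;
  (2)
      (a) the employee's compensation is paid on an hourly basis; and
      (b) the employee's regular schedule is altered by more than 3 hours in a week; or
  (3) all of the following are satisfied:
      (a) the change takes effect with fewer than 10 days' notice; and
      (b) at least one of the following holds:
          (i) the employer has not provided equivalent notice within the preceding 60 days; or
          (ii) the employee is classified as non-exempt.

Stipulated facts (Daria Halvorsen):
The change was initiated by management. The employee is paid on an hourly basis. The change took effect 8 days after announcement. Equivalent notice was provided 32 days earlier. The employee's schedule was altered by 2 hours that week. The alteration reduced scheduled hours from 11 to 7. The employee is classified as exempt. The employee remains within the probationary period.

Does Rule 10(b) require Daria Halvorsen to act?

(a) past probation — fails.
(b) not employee-requested — satisfied.
So (1) is not satisfied (F AND T).
(a) hourly-paid — satisfied.
(b) schedule shift > 3h — not met.
(2): T AND F → false.
(a) < 10 days' notice — holds.
(i) no recent notice — fails.
(ii) non-exempt — not satisfied.
So (b) is not satisfied (F OR F).
(3): T AND F → false.
Overall = F OR F OR F = false.

No — not required.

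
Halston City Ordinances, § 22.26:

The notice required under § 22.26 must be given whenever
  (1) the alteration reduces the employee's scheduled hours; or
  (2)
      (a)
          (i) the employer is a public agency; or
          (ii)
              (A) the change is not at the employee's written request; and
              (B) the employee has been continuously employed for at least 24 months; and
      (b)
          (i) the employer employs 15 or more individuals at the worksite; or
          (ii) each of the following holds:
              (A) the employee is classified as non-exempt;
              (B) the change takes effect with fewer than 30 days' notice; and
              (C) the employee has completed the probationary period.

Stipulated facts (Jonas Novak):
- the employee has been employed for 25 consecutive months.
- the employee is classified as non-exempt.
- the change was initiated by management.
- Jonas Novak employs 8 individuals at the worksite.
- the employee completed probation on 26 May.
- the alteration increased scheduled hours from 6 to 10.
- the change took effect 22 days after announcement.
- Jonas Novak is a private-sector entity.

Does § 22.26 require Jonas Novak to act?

Yes — required.

(1) hours reduced — fails.
(i) public agency — not satisfied.
(A) not employee-requested — holds.
(B) tenure ≥ 24 mo. — holds.
(ii): T AND T → true.
(a): F OR T → true.
(i) ≥ 15 at site — not satisfied.
(A) non-exempt — satisfied.
(B) < 30 days' notice — satisfied.
(C) past probation — holds.
So (ii) is satisfied (T AND T AND T).
So (b) is satisfied (F OR T).
(2) = T AND T = true.
So Overall is satisfied (F OR T).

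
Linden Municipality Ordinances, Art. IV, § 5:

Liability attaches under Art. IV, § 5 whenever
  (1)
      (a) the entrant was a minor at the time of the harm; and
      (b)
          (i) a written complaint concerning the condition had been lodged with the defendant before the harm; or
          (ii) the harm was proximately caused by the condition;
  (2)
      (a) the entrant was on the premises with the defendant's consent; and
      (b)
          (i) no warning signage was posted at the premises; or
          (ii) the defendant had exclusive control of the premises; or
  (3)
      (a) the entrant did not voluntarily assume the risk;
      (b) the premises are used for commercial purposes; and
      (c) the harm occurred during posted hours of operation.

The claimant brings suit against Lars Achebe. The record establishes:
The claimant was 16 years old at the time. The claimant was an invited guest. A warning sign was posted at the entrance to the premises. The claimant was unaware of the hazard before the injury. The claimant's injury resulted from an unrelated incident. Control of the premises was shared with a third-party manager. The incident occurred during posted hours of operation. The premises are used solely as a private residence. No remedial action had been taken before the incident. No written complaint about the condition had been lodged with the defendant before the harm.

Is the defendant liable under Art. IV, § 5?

(a) entrant a minor — holds.
(i) complaint lodged — fails.
(ii) proximate cause — fails.
So (b) is not satisfied (F OR F).
(1) = T AND F = false.
(a) consent to enter — holds.
(i) no signage posted — not met.
(ii) exclusive control — fails.
So (b) is not satisfied (F OR F).
So (2) is not satisfied (T AND F).
(a) no assumed risk — satisfied.
(b) commercial use — not satisfied.
(c) during posted hours — met.
(3) = T AND F AND T = false.
Overall: F OR F OR F → false.

No — not liable.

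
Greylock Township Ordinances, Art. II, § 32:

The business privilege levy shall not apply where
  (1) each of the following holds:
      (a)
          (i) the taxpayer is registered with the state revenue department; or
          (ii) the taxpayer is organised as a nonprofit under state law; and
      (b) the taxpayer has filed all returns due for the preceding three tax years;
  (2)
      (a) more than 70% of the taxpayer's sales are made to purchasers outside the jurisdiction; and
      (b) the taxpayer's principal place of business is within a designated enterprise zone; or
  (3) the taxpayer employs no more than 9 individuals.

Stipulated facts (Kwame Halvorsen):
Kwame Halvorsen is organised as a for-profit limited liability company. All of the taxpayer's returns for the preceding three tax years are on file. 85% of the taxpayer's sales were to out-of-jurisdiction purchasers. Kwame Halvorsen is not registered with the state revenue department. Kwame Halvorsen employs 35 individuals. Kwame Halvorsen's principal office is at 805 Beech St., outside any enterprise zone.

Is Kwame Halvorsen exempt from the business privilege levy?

No — not exempt.

(i) state-registered — not satisfied.
(ii) nonprofit — not met.
(a) = F OR F = false.
(b) returns current — met.
(1) = F AND T = false.
(a) >70% out-of-jur. sales — satisfied.
(b) in enterprise zone — not met.
(2): T AND F → false.
(3) ≤ 9 employees — not met.
Overall = F OR F OR F = false.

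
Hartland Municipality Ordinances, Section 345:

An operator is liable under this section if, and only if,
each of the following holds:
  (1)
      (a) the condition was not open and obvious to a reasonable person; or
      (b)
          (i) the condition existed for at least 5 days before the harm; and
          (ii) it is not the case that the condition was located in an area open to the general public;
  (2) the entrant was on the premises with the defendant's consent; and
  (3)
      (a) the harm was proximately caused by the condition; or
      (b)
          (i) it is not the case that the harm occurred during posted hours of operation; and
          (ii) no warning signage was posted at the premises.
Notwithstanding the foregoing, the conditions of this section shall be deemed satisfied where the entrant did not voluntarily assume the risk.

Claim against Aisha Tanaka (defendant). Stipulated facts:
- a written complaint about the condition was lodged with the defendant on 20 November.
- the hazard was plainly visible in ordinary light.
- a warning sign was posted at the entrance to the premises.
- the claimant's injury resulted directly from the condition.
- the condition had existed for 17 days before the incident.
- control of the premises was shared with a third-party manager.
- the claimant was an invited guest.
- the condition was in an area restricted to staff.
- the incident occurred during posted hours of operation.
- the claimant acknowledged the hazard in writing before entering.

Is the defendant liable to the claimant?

Yes — liable.

(a) not open/obvious — not satisfied.
(i) condition ≥5 days old — holds.
(ii) not (public area) — satisfied.
(b) = T AND T = true.
(1): F OR T → true.
(2) consent to enter — holds.
(a) proximate cause — met.
(i) not (during posted hours) — fails.
(ii) no signage posted — not satisfied.
So (b) is not satisfied (F AND F).
(3): T OR F → true.
Overall: T AND T AND T → true.
Exception (no assumed risk) — not satisfied.
Result: main true OR exception false → true.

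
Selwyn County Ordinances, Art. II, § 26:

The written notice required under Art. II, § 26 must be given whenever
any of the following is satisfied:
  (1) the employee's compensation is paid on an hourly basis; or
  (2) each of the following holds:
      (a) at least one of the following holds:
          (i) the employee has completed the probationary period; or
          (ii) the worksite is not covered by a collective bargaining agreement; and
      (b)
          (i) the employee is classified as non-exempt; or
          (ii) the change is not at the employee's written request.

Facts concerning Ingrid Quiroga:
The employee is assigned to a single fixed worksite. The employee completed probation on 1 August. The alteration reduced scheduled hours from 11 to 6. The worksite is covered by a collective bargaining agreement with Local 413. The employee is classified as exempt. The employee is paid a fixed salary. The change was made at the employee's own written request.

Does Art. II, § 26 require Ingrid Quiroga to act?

(1) hourly-paid — not met.
(i) past probation — satisfied.
(ii) no CBA — fails.
(a) = T OR F = true.
(i) non-exempt — not met.
(ii) not employee-requested — fails.
(b): F OR F → false.
So (2) is not satisfied (T AND F).
So Overall is not satisfied (F OR F).

No — not required.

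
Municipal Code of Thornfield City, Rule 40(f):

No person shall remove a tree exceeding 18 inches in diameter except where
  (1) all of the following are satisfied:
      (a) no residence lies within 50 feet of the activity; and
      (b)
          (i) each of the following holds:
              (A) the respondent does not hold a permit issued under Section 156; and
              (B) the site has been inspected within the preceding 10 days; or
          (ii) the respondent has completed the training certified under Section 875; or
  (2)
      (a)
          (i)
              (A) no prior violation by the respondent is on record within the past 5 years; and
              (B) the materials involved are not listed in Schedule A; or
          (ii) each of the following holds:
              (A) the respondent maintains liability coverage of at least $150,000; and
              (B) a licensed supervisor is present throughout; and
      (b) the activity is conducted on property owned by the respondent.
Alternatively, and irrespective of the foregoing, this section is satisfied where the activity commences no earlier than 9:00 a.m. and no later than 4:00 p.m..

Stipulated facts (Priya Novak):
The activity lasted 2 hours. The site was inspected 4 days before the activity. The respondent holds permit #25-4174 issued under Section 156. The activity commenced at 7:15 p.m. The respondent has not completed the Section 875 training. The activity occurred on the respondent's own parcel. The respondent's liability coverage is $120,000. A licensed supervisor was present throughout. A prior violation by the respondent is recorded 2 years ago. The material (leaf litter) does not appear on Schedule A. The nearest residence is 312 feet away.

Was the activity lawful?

(a) no residence in 50 ft — holds.
(A) not (holds permit) — fails.
(B) site inspected — holds.
(i): F AND T → false.
(ii) training certified — not satisfied.
(b) = F OR F = false.
So (1) is not satisfied (T AND F).
(A) no prior violation — fails.
(B) not (Schedule A material) — holds.
(i): F AND T → false.
(A) coverage ≥ $150,000 — not met.
(B) supervisor present — satisfied.
(ii) = F AND T = false.
So (a) is not satisfied (F OR F).
(b) own property — holds.
(2) = F AND T = false.
Overall = F OR F = false.
Exception (start within hours) — not satisfied.
Result: main false OR exception false → false.

No — unlawful.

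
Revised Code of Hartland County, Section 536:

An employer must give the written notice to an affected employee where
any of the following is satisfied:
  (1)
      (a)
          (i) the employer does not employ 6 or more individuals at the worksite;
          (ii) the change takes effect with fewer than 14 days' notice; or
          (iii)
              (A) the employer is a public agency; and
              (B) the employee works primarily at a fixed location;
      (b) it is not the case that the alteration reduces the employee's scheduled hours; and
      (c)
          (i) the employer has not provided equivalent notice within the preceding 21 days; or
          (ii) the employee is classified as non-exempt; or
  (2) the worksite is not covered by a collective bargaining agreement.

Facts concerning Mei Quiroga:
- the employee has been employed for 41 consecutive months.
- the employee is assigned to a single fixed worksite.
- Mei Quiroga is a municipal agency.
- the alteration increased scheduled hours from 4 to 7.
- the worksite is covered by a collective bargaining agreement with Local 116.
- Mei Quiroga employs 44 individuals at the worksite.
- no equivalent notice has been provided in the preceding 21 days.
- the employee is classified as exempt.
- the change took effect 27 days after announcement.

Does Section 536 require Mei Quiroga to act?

Yes — required.

(i) not (≥ 6 at site) — not met.
(ii) < 14 days' notice — not satisfied.
(A) public agency — satisfied.
(B) fixed location — met.
So (iii) is satisfied (T AND T).
So (a) is satisfied (F OR F OR T).
(b) not (hours reduced) — met.
(i) no recent notice — holds.
(ii) non-exempt — not satisfied.
(c) = T OR F = true.
So (1) is satisfied (T AND T AND T).
(2) no CBA — not met.
So Overall is satisfied (T OR F).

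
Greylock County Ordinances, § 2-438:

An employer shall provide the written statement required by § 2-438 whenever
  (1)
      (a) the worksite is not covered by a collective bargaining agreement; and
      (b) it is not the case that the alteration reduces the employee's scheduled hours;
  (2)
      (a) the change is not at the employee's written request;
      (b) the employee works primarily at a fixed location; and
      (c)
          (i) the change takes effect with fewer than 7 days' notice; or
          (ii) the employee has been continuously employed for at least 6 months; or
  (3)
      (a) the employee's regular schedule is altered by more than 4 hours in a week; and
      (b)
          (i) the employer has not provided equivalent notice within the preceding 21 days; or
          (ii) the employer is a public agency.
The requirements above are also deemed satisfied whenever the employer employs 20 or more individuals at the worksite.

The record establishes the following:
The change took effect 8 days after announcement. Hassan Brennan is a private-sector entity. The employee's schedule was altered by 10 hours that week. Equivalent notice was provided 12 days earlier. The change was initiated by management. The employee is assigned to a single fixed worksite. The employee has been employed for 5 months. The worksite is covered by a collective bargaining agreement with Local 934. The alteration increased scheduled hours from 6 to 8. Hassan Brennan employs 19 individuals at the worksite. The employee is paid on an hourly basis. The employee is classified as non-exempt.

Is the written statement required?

No — not required.

(a) no CBA — fails.
(b) not (hours reduced) — met.
So (1) is not satisfied (F AND T).
(a) not employee-requested — holds.
(b) fixed location — met.
(i) < 7 days' notice — fails.
(ii) tenure ≥ 6 mo. — not satisfied.
So (c) is not satisfied (F OR F).
(2) = T AND T AND F = false.
(a) schedule shift > 4h — met.
(i) no recent notice — not met.
(ii) public agency — not met.
(b) = F OR F = false.
(3): T AND F → false.
Overall = F OR F OR F = false.
Exception (≥ 20 at site) — not satisfied.
Result: main false OR exception false → false.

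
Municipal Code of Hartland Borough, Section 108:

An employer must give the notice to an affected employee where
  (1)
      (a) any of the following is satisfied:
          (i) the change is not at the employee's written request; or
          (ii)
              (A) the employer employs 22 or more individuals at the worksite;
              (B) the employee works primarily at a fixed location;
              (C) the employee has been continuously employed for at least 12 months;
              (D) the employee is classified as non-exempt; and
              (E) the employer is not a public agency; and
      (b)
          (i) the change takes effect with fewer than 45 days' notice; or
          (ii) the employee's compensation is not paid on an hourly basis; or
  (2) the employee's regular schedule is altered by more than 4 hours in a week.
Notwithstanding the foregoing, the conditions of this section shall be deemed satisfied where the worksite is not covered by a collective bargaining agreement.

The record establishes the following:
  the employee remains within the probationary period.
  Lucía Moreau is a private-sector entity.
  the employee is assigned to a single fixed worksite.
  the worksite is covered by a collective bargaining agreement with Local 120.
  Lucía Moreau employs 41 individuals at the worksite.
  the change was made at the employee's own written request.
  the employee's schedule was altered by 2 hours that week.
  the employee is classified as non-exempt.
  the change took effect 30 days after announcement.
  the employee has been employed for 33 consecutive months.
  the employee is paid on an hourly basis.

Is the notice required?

(i) not employee-requested — not met.
(A) ≥ 22 at site — met.
(B) fixed location — holds.
(C) tenure ≥ 12 mo. — holds.
(D) non-exempt — holds.
(E) not (public agency) — holds.
So (ii) is satisfied (T AND T AND T AND T AND T).
(a): F OR T → true.
(i) < 45 days' notice — satisfied.
(ii) not (hourly-paid) — fails.
(b): T OR F → true.
(1): T AND T → true.
(2) schedule shift > 4h — fails.
Overall = T OR F = true.
Exception (no CBA) — not satisfied.
Result: main true OR exception false → true.

Yes — required.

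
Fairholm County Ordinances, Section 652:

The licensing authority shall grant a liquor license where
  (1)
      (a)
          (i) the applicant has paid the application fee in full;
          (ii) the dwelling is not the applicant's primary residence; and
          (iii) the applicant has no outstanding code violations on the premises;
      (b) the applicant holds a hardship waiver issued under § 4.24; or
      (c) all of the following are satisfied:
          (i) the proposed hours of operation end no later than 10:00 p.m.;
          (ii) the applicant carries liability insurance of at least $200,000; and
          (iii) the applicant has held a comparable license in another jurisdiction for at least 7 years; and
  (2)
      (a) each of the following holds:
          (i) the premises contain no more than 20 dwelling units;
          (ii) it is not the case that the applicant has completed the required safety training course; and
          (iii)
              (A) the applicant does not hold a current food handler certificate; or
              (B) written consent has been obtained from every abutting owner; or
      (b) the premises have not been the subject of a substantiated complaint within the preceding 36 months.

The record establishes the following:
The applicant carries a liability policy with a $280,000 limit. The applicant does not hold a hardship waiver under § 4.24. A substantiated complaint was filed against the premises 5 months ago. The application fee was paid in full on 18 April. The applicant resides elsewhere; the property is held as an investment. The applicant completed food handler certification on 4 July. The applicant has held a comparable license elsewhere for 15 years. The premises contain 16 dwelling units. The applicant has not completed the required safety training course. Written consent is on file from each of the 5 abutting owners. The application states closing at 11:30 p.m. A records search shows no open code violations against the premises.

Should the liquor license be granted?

(i) fee paid — met.
(ii) not (primary residence) — holds.
(iii) no code violations — satisfied.
(a): T AND T AND T → true.
(b) hardship waiver — fails.
(i) closes by 10 p.m. — fails.
(ii) insurance ≥ $200,000 — met.
(iii) prior license ≥ 7 yr — satisfied.
(c) = F AND T AND T = false.
So (1) is satisfied (T OR F OR F).
(i) ≤ 20 units — met.
(ii) not (safety training) — satisfied.
(A) not (food handler cert.) — not satisfied.
(B) all abutters consent — met.
So (iii) is satisfied (F OR T).
(a) = T AND T AND T = true.
(b) no complaint in 36 mo. — not satisfied.
(2) = T OR F = true.
Overall: T AND T → true.

Yes — granted.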